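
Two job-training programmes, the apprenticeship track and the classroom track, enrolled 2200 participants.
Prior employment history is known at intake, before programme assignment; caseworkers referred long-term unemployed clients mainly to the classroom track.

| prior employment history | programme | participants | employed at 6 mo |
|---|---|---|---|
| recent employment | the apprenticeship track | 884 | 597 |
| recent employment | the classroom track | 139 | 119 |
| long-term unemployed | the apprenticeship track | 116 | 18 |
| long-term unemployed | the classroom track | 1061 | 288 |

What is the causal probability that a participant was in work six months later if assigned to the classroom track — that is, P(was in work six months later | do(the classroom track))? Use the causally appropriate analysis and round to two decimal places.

0.54

The stratified and pooled comparisons disagree (the classroom track wins within each prior employment history; the apprenticeship track wins overall), so the answer turns on the causal role of prior employment history.
Prior employment history is set before the programme has any effect — it is not caused by the programme — and it independently drives the outcome. That makes it a confounder, so the causal comparison is within prior employment history levels.
Standardising the classroom track to the population prior employment history mix: 0.465·119/139 + 0.535·288/1061 = 0.543.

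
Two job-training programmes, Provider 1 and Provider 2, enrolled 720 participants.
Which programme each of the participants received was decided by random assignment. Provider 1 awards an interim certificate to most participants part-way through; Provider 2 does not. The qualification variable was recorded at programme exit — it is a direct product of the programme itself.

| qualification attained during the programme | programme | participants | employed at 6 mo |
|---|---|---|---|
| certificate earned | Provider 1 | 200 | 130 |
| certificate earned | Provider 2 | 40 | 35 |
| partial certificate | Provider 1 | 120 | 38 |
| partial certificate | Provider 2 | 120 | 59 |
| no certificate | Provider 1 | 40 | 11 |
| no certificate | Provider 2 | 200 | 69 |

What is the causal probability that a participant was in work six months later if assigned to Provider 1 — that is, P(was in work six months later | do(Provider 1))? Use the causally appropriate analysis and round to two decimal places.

The stratified and pooled comparisons disagree (Provider 2 wins within each qualification attained during the programme; Provider 1 wins overall), so the answer turns on the causal role of qualification attained during the programme.
Qualification attained during the programme lies on the pathway programme → qualification attained during the programme → outcome, so adjusting for it blocks the indirect effect. For the total causal effect of programme, use the unadjusted pooled rates.
So P(outcome | do(Provider 1)) is just the pooled rate for Provider 1: 179/360 = 0.497.

0.50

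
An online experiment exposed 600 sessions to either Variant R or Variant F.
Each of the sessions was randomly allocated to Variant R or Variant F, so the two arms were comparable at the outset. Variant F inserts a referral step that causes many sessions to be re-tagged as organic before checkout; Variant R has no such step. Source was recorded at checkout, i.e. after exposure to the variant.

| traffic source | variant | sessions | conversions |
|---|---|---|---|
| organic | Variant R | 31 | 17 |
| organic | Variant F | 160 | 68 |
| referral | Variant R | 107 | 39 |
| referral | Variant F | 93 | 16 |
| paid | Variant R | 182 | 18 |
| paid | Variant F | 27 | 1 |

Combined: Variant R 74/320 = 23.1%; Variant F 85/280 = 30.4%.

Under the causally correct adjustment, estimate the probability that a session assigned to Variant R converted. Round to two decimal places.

0.23

Traffic source is downstream of the variant. One should not condition on a consequence of treatment, so the overall rates are the right comparison.
So P(outcome | do(Variant R)) is just the pooled rate for Variant R: 74/320 = 0.231.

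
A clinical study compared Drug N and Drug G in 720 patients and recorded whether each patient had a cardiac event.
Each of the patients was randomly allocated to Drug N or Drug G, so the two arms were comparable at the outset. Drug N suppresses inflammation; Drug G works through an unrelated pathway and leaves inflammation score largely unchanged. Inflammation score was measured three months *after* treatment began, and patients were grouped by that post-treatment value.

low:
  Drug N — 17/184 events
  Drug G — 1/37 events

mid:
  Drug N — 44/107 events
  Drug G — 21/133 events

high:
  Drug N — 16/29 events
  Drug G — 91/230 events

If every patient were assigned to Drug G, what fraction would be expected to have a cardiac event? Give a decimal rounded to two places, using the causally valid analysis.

Within every inflammation score level Drug G has the lower rate, yet pooled Drug N does — Simpson's reversal.
Inflammation score is downstream of the drug. One should not condition on a consequence of treatment, so the overall rates are the right comparison.
So P(outcome | do(Drug G)) is just the pooled rate for Drug G: 113/400 = 0.282.

0.28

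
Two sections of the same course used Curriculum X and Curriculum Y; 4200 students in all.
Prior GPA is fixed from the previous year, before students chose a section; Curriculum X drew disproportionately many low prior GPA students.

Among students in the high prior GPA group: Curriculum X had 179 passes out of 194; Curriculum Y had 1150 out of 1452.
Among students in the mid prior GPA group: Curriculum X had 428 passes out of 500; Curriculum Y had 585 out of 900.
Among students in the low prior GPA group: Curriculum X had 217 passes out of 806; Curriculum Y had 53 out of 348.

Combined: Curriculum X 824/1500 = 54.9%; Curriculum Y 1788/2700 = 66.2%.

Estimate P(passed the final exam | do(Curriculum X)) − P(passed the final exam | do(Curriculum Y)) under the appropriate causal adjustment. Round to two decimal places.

Prior GPA band satisfies the back-door criterion: it is not a descendant of the teaching method, and it blocks the spurious path from teaching method to outcome. Adjusting for it (i.e., using the within-prior GPA band rates) gives the causal effect.
Adjusting over the population distribution of prior GPA band: 0.392·(0.923−0.792) + 0.333·(0.856−0.650) + 0.275·(0.269−0.152) = +0.152.

+0.15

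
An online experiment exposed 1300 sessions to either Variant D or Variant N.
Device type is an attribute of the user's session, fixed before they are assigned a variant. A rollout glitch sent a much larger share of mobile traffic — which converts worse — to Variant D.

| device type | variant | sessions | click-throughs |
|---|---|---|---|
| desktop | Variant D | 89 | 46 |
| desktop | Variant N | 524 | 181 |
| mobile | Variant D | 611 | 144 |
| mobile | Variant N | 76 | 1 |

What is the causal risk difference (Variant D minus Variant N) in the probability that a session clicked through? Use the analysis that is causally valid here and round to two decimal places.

Device type satisfies the back-door criterion: it is not a descendant of the variant, and it blocks the spurious path from variant to outcome. Adjusting for it (i.e., using the within-device type rates) gives the causal effect.
Adjusting over the population distribution of device type: 0.472·(0.517−0.345) + 0.528·(0.236−0.013) = +0.198.

+0.20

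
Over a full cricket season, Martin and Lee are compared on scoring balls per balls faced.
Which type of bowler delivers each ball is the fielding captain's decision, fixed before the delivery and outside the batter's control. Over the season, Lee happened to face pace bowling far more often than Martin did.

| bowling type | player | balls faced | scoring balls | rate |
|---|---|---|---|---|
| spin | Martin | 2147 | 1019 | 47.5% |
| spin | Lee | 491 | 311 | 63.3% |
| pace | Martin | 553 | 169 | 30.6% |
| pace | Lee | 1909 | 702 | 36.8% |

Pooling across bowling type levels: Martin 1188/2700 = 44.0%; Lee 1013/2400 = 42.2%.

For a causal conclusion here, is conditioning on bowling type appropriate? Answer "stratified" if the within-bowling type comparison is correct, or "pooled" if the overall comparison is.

stratified

Nothing the player does changes bowling type; the imbalance is an allocation artefact. With bowling type also predicting the outcome, the pooled figure is confounded, and the within-stratum comparison is the causal one.
Within each level — spin: 47.5% vs 63.3%; pace: 30.6% vs 36.8% — Lee is higher every time.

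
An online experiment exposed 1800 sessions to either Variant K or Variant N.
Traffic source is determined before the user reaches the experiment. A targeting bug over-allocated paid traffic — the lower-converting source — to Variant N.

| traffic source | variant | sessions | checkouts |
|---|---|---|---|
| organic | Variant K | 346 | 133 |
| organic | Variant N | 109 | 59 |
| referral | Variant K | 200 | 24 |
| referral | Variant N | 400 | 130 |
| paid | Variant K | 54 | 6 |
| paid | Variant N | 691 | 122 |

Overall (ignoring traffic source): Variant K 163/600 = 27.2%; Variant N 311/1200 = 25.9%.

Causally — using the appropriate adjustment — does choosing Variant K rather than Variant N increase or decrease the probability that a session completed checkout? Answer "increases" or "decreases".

decreases

Variant N is higher inside every traffic source stratum but Variant K is higher in aggregate. Whether to stratify depends on how traffic source relates to the variant.
Since traffic source is a pre-existing factor (not a product of the variant) and it affects the outcome on its own, it is a confounder. The stratified rates, not the pooled rate, identify the causal effect.
Within each level — organic: 38.4% vs 54.1%; referral: 12.0% vs 32.5%; paid: 11.1% vs 17.7% — Variant N is higher every time.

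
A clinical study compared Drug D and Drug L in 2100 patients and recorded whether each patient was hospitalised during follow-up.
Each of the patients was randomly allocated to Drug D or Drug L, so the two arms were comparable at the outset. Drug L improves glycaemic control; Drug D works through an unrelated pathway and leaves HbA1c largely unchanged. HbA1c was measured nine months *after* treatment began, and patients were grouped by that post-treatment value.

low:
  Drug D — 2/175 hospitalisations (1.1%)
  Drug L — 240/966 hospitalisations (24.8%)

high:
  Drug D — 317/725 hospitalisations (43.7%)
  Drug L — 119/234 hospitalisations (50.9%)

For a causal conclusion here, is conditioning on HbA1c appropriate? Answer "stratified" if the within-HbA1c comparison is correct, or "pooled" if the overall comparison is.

HbA1c is recorded after the drug and is itself shifted by it — it sits on the causal path from drug to outcome. Conditioning on a mediator would strip out part of the effect we want; the pooled comparison gives the total causal effect.
Pooled: Drug D 35.4% vs Drug L 29.9%; Drug L is lower overall.

pooled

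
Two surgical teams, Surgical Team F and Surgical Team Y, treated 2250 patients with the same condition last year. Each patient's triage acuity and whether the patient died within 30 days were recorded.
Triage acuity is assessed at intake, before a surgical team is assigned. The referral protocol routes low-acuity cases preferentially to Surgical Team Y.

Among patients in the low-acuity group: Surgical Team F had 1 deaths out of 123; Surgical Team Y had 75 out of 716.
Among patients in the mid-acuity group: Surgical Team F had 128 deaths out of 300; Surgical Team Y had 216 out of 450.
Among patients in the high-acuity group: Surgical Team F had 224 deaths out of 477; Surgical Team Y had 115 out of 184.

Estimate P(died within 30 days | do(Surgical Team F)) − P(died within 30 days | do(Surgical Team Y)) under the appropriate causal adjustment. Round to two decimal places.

-0.10

Surgical Team F is lower inside every triage acuity stratum but Surgical Team Y is lower in aggregate. Whether to stratify depends on how triage acuity relates to the surgical team.
Here triage acuity is a common cause — it drives both which surgical team a case falls under and the outcome. The crude comparison mixes populations; the stratum-specific rates are the causally relevant ones.
Adjusting over the population distribution of triage acuity: 0.373·(0.008−0.105) + 0.333·(0.427−0.480) + 0.294·(0.470−0.625) = -0.099.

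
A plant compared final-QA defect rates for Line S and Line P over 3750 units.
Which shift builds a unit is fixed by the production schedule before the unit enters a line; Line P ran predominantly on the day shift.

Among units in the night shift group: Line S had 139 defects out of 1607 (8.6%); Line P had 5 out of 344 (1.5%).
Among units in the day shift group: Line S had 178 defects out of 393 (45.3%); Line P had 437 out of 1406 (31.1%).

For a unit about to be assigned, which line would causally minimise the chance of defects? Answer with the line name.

Line P is lower inside every shift stratum but Line S is lower in aggregate. Whether to stratify depends on how shift relates to the line.
Shift is set before the line has any effect — it is not caused by the line — and it independently drives the outcome. That makes it a confounder, so the causal comparison is within shift levels.
Within each level — night shift: 8.6% vs 1.5%; day shift: 45.3% vs 31.1% — Line P is lower every time.

Line P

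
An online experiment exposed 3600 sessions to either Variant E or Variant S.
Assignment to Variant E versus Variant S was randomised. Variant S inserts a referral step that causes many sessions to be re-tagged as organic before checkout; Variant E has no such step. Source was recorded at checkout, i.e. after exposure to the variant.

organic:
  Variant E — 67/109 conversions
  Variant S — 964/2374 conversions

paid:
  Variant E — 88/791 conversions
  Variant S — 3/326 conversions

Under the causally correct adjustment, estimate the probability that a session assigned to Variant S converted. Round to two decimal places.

0.36

Traffic source is downstream of the variant. One should not condition on a consequence of treatment, so the overall rates are the right comparison.
So P(outcome | do(Variant S)) is just the pooled rate for Variant S: 967/2700 = 0.358.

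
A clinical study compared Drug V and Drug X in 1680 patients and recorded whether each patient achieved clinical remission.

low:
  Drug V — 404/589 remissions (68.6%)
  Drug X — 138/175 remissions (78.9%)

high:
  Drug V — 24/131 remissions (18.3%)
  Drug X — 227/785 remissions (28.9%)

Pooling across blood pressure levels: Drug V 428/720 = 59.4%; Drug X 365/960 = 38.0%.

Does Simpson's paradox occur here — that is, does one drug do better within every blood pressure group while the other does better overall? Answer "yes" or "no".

yes

Within each blood pressure level (low 68.6% vs 78.9%; high 18.3% vs 28.9%), Drug X has the higher rate every time. Pooled: 59.4% vs 38.0% — Drug V has the higher rate overall. The two comparisons disagree.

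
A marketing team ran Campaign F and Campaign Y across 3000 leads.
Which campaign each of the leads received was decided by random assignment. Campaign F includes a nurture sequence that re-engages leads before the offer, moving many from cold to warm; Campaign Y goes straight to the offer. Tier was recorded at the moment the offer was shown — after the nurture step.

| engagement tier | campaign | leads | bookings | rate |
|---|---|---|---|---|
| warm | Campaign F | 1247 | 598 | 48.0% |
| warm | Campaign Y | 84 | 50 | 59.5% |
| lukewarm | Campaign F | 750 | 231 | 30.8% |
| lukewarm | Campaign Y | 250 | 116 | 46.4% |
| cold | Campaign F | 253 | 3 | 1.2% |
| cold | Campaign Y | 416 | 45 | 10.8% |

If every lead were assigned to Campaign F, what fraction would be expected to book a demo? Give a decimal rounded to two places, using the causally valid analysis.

The engagement tier-specific comparison favours Campaign Y throughout, but the pooled figures favour Campaign F. The question is whether to condition on engagement tier.
The distribution of engagement tier is itself part of what the campaign does — it is an intermediate outcome. Holding it fixed would remove that part of the effect; the total effect is the pooled difference.
So P(outcome | do(Campaign F)) is just the pooled rate for Campaign F: 832/2250 = 0.370.

0.37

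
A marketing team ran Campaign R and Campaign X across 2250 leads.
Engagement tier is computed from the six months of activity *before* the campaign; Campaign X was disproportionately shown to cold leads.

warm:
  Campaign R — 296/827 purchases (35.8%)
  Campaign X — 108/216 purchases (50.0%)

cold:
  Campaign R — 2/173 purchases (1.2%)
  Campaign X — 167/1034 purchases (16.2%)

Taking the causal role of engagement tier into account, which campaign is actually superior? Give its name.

Campaign X

Within every engagement tier level Campaign X has the higher rate, yet pooled Campaign R does — Simpson's reversal.
Nothing the campaign does changes engagement tier; the imbalance is an allocation artefact. With engagement tier also predicting the outcome, the pooled figure is confounded, and the within-stratum comparison is the causal one.
Within each level — warm: 35.8% vs 50.0%; cold: 1.2% vs 16.2% — Campaign X is higher every time.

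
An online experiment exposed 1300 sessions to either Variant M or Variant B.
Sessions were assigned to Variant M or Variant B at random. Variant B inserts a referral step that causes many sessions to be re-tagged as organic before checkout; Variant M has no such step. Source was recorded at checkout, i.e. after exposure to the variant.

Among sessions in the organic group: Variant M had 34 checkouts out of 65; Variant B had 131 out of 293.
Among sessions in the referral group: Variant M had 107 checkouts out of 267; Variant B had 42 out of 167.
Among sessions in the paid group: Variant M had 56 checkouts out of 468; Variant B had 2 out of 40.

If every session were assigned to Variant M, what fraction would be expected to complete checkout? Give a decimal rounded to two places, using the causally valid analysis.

0.25

Traffic source is recorded after the variant and is itself shifted by it — it sits on the causal path from variant to outcome. Conditioning on a mediator would strip out part of the effect we want; the pooled comparison gives the total causal effect.
So P(outcome | do(Variant M)) is just the pooled rate for Variant M: 197/800 = 0.246.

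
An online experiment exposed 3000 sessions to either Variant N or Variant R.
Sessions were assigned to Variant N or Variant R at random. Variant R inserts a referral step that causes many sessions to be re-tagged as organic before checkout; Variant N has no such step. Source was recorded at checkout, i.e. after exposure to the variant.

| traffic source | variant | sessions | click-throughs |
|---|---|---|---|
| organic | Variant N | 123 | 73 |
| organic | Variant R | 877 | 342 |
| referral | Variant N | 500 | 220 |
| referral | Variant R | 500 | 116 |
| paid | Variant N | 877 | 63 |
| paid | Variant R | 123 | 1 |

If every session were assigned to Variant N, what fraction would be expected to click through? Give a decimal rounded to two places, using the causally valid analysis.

0.24

The distribution of traffic source is itself part of what the variant does — it is an intermediate outcome. Holding it fixed would remove that part of the effect; the total effect is the pooled difference.
So P(outcome | do(Variant N)) is just the pooled rate for Variant N: 356/1500 = 0.237.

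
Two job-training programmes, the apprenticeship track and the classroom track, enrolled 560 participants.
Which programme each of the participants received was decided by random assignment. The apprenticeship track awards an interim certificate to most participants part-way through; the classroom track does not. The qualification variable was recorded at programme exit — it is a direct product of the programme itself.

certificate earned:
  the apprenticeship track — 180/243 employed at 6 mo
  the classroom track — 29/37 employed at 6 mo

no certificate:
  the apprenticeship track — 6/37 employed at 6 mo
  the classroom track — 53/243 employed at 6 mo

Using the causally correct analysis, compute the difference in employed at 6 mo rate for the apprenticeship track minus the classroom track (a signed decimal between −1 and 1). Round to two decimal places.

+0.37

the classroom track is higher inside every qualification attained during the programme stratum but the apprenticeship track is higher in aggregate. Whether to stratify depends on how qualification attained during the programme relates to the programme.
Qualification attained during the programme lies on the pathway programme → qualification attained during the programme → outcome, so adjusting for it blocks the indirect effect. For the total causal effect of programme, use the unadjusted pooled rates.
The causal difference is the pooled difference: 0.664 − 0.293 = +0.371.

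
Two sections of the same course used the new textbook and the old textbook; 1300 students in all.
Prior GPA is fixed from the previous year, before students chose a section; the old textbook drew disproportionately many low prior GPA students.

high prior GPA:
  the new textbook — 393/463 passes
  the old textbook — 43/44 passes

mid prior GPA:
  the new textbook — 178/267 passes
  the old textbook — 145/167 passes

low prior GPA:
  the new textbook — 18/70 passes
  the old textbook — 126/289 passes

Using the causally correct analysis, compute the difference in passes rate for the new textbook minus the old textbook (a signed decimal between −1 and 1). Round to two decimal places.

Here prior GPA band is a common cause — it drives both which teaching method a case falls under and the outcome. The crude comparison mixes populations; the stratum-specific rates are the causally relevant ones.
Adjusting over the population distribution of prior GPA band: 0.390·(0.849−0.977) + 0.334·(0.667−0.868) + 0.276·(0.257−0.436) = -0.167.

-0.17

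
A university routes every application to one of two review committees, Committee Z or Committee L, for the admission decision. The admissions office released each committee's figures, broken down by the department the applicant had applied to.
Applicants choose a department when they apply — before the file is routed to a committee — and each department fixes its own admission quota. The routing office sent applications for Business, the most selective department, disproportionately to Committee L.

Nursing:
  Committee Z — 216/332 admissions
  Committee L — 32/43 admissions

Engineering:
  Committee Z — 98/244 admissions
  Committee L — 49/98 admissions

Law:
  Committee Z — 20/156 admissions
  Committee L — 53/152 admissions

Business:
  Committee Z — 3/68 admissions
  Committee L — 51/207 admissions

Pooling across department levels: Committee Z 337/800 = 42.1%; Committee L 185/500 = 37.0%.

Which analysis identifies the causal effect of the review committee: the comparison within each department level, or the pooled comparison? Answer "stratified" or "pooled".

stratified

The stratified and pooled comparisons disagree (Committee L wins within each department; Committee Z wins overall), so the answer turns on the causal role of department.
Since department is a pre-existing factor (not a product of the review committee) and it affects the outcome on its own, it is a confounder. The stratified rates, not the pooled rate, identify the causal effect.
Within each level — Nursing: 65.1% vs 74.4%; Engineering: 40.2% vs 50.0%; Law: 12.8% vs 34.9%; Business: 4.4% vs 24.6% — Committee L is higher every time.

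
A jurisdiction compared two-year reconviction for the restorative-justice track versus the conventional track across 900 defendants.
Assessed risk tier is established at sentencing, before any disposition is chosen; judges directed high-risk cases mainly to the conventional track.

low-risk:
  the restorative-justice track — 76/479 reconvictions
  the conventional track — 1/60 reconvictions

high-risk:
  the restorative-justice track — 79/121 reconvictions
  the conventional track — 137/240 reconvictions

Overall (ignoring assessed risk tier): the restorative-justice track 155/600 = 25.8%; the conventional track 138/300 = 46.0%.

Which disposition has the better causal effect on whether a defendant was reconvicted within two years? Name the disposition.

the conventional track

Nothing the disposition does changes assessed risk tier; the imbalance is an allocation artefact. With assessed risk tier also predicting the outcome, the pooled figure is confounded, and the within-stratum comparison is the causal one.
Within each level — low-risk: 15.9% vs 1.7%; high-risk: 65.3% vs 57.1% — the conventional track is lower every time.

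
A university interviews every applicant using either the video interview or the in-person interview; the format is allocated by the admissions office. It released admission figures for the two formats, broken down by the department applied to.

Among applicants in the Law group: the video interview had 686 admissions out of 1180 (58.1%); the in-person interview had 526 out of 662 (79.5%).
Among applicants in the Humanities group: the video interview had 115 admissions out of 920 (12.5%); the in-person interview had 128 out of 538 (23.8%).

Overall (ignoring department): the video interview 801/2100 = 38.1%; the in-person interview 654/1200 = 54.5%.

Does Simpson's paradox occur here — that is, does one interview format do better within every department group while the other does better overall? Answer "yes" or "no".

no

Within each department level (Law 58.1% vs 79.5%; Humanities 12.5% vs 23.8%), the in-person interview has the higher rate every time. Pooled: 38.1% vs 54.5% — the in-person interview has the higher rate overall. They agree.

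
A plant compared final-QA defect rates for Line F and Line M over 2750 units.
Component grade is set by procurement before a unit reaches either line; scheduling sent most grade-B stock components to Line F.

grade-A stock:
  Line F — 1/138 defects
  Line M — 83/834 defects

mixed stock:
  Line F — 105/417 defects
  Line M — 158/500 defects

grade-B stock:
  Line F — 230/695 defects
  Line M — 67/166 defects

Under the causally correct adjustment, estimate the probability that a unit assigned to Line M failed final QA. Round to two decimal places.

The stratified and pooled comparisons disagree (Line F wins within each component grade; Line M wins overall), so the answer turns on the causal role of component grade.
The imbalance in component grade arose from how units were allocated, not from anything the line did; and component grade independently affects the outcome. The pooled gap is confounded — condition on component grade.
Standardising Line M to the population component grade mix: 0.353·83/834 + 0.333·158/500 + 0.313·67/166 = 0.267.

0.27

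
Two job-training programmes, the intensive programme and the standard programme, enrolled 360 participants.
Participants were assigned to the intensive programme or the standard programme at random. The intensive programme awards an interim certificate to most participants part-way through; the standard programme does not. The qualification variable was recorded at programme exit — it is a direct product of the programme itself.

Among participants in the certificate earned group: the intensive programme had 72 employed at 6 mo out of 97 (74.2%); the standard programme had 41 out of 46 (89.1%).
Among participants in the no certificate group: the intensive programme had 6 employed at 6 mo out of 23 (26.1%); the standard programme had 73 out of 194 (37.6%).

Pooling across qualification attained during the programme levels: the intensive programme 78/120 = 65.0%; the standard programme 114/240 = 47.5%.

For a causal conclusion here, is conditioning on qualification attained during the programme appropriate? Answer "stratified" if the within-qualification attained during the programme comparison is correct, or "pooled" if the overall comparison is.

Qualification attained during the programme is recorded after the programme and is itself shifted by it — it sits on the causal path from programme to outcome. Conditioning on a mediator would strip out part of the effect we want; the pooled comparison gives the total causal effect.
Pooled: the intensive programme 65.0% vs the standard programme 47.5%; the intensive programme is higher overall.

pooled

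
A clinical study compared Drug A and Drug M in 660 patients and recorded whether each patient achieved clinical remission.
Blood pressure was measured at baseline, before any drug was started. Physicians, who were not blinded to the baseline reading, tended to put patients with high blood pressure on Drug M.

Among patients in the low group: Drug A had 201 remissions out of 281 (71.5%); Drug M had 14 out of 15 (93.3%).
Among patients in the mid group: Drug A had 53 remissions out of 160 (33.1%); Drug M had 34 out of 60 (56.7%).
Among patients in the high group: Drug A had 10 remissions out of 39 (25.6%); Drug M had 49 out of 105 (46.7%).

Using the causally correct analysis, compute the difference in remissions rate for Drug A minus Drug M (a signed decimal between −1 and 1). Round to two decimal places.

-0.22

The blood pressure-specific comparison favours Drug M throughout, but the pooled figures favour Drug A. The question is whether to condition on blood pressure.
Blood pressure differs across drugs for reasons unrelated to any effect of the drug itself, and it separately predicts the outcome — a classic confounder. We must compare within blood pressure levels.
Adjusting over the population distribution of blood pressure: 0.448·(0.715−0.933) + 0.333·(0.331−0.567) + 0.218·(0.256−0.467) = -0.222.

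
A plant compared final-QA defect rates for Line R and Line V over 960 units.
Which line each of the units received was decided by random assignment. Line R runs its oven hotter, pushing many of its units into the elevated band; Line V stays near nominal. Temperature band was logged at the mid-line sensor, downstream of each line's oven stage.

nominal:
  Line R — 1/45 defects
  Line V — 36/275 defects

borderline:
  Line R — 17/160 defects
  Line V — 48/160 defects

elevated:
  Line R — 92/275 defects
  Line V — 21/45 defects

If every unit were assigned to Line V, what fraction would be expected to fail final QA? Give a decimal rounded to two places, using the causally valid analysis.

0.22

The in-process temperature band-specific comparison favours Line R throughout, but the pooled figures favour Line V. The question is whether to condition on in-process temperature band.
The distribution of in-process temperature band is itself part of what the line does — it is an intermediate outcome. Holding it fixed would remove that part of the effect; the total effect is the pooled difference.
So P(outcome | do(Line V)) is just the pooled rate for Line V: 105/480 = 0.219.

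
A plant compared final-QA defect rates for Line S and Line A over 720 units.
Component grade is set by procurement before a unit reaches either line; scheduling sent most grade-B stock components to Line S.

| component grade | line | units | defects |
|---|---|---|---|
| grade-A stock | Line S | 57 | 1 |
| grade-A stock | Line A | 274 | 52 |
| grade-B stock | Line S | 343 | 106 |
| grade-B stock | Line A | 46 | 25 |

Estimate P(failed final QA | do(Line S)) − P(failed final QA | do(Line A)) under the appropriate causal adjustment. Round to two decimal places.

-0.21

The component grade-specific comparison favours Line S throughout, but the pooled figures favour Line A. The question is whether to condition on component grade.
Here component grade is a common cause — it drives both which line a case falls under and the outcome. The crude comparison mixes populations; the stratum-specific rates are the causally relevant ones.
Adjusting over the population distribution of component grade: 0.460·(0.018−0.190) + 0.540·(0.309−0.543) = -0.206.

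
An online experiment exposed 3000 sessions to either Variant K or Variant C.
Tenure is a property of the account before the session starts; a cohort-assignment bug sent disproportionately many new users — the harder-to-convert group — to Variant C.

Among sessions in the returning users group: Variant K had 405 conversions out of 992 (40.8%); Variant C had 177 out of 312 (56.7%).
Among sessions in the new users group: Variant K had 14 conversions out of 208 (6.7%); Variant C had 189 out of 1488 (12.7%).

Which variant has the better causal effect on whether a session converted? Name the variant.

Variant C

Since user tenure is a pre-existing factor (not a product of the variant) and it affects the outcome on its own, it is a confounder. The stratified rates, not the pooled rate, identify the causal effect.
Within each level — returning users: 40.8% vs 56.7%; new users: 6.7% vs 12.7% — Variant C is higher every time.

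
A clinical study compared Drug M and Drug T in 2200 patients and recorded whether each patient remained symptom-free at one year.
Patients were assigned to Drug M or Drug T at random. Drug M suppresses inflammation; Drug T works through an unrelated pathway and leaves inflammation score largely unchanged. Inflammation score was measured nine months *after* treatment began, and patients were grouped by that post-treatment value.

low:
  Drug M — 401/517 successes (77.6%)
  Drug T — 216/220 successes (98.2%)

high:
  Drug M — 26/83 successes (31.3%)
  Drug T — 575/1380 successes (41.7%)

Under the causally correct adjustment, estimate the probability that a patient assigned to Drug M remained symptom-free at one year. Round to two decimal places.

0.71

Inflammation score here is a post-treatment variable shaped by the drug; conditioning on it would introduce bias rather than remove it. The overall comparison is the causal one.
So P(outcome | do(Drug M)) is just the pooled rate for Drug M: 427/600 = 0.712.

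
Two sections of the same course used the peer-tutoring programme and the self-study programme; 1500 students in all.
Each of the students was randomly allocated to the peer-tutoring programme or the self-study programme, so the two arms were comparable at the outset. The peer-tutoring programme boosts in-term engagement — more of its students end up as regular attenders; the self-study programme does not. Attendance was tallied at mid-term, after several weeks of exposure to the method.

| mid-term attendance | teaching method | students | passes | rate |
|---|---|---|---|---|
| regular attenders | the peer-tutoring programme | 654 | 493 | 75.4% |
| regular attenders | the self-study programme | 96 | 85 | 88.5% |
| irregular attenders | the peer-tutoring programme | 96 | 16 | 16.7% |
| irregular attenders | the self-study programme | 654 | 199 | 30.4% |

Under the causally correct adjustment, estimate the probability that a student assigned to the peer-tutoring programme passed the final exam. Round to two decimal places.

Within every mid-term attendance level the self-study programme has the higher rate, yet pooled the peer-tutoring programme does — Simpson's reversal.
The distribution of mid-term attendance is itself part of what the teaching method does — it is an intermediate outcome. Holding it fixed would remove that part of the effect; the total effect is the pooled difference.
So P(outcome | do(the peer-tutoring programme)) is just the pooled rate for the peer-tutoring programme: 509/750 = 0.679.

0.68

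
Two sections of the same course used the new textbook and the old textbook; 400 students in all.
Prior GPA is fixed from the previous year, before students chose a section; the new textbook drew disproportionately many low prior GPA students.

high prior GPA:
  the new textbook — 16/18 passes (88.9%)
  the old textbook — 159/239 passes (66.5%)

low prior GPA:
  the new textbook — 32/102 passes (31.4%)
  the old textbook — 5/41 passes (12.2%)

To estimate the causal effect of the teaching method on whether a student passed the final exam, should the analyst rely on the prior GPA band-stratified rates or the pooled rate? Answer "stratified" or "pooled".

stratified

The imbalance in prior GPA band arose from how students were allocated, not from anything the teaching method did; and prior GPA band independently affects the outcome. The pooled gap is confounded — condition on prior GPA band.
Within each level — high prior GPA: 88.9% vs 66.5%; low prior GPA: 31.4% vs 12.2% — the new textbook is higher every time.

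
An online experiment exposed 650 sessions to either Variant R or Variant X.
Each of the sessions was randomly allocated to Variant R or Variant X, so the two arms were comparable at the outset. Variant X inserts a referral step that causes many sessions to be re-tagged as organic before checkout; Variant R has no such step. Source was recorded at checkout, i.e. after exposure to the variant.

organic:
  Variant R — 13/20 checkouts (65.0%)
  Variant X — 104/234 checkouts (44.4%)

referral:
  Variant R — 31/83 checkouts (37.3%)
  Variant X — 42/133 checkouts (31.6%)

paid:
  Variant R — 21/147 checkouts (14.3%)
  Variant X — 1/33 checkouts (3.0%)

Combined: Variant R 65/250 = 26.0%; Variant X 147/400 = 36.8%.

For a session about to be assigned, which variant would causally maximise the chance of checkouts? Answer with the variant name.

The stratified and pooled comparisons disagree (Variant R wins within each traffic source; Variant X wins overall), so the answer turns on the causal role of traffic source.
Traffic source lies on the pathway variant → traffic source → outcome, so adjusting for it blocks the indirect effect. For the total causal effect of variant, use the unadjusted pooled rates.
Pooled: Variant R 26.0% vs Variant X 36.8%; Variant X is higher overall.

Variant X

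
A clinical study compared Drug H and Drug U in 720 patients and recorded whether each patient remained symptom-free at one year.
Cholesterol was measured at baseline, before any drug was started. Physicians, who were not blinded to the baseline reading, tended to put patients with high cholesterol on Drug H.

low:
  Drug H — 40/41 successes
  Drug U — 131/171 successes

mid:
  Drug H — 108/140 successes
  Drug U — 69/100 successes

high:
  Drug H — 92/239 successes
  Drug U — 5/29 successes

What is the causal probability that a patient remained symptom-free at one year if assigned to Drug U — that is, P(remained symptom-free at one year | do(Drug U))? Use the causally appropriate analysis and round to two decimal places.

0.52

Drug H is higher inside every cholesterol stratum but Drug U is higher in aggregate. Whether to stratify depends on how cholesterol relates to the drug.
Cholesterol is set before the drug has any effect — it is not caused by the drug — and it independently drives the outcome. That makes it a confounder, so the causal comparison is within cholesterol levels.
Standardising Drug U to the population cholesterol mix: 0.294·131/171 + 0.333·69/100 + 0.372·5/29 = 0.520.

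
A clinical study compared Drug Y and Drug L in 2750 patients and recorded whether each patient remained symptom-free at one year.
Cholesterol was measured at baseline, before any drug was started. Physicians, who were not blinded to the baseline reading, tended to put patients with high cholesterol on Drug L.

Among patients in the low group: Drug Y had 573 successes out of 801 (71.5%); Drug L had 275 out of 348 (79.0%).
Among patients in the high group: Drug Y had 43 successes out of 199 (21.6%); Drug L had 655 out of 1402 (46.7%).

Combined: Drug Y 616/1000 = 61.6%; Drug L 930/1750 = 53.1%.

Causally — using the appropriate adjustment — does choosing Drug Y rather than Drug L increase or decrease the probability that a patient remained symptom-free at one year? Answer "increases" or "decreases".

decreases

The stratified and pooled comparisons disagree (Drug L wins within each cholesterol; Drug Y wins overall), so the answer turns on the causal role of cholesterol.
Since cholesterol is a pre-existing factor (not a product of the drug) and it affects the outcome on its own, it is a confounder. The stratified rates, not the pooled rate, identify the causal effect.
Within each level — low: 71.5% vs 79.0%; high: 21.6% vs 46.7% — Drug L is higher every time.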